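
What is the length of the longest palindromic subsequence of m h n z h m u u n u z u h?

7

One longest palindromic subsequence is huunuuh (positions 2,7,8,9,10,12,13); it reads the same forward and backward, and the interval DP gives dp[1][13] = 7.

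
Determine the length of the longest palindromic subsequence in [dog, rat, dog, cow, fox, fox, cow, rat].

6

One longest palindromic subsequence is rat cow fox fox cow rat (positions 2,4,5,6,7,8); it reads the same forward and backward, and the interval DP gives dp[1][8] = 6.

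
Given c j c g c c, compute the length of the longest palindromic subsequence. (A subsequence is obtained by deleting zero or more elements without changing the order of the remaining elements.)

One longest palindromic subsequence is ccgcc (positions 1,3,4,5,6); it reads the same forward and backward, and the interval DP gives dp[1][6] = 5.

5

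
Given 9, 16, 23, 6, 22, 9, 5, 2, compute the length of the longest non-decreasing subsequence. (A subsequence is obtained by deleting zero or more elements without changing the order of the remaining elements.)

3

Scanning left to right, the best length ending at each element is: 9→1, 16→2, 23→3, 6→1, 22→3, 9→2, 5→1, 2→1.
So the longest non-decreasing subsequence has length 3, e.g. 9, 16, 23.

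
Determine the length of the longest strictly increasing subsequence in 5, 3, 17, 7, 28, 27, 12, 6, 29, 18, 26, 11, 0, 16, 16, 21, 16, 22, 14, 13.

6

Let dp[i] be the longest increasing subsequence ending at position i. Then dp = [1, 1, 2, 2, 3, 3, 3, 2, 4, 4, 5, 3, 1, 4, 4, 5, 4, 6, 4, 4].
The maximum is 6; one witness is 5, 7, 12, 18, 21, 22 at positions 1,4,7,10,16,18.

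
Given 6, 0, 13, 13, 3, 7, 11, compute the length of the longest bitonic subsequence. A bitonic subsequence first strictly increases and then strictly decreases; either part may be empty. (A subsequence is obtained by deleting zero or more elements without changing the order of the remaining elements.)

4

One longest bitonic subsequence is 0, 3, 7, 11 (positions 2,5,6,7): it rises to 11 then falls. Length 4 is optimal.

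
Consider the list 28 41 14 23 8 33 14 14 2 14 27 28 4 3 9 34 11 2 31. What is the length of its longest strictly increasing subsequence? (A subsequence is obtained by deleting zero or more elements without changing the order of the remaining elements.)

5

One longest increasing subsequence is 14, 23, 27, 28, 34 (positions 3,4,11,12,16), of length 5; no longer one exists.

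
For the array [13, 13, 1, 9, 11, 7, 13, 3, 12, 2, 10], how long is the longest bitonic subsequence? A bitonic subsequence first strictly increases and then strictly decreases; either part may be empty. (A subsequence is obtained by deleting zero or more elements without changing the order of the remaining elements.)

6

Let inc[i] be the LIS ending at i and dec[i] the longest strictly decreasing subsequence starting at i. inc = [1, 1, 1, 2, 3, 2, 4, 2, 4, 2, 3], dec = [5, 5, 1, 4, 4, 3, 3, 2, 2, 1, 1].
max_i inc[i]+dec[i]−1 = 6, with one witness 1, 9, 11, 7, 3, 2.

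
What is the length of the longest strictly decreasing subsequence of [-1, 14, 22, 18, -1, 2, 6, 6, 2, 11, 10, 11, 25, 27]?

4

Let dp[i] be the longest decreasing subsequence ending at position i. Then dp = [1, 1, 1, 2, 3, 3, 3, 3, 4, 3, 4, 3, 1, 1].
The maximum is 4; one witness is 22, 18, 6, 2 at positions 3,4,7,9.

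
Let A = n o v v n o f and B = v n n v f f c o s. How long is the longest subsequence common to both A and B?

3

Backtracking the LCS table gives one alignment: n (A1,B3) → v (A3,B4) → o (A6,B8).
So the longest common subsequence has length 3.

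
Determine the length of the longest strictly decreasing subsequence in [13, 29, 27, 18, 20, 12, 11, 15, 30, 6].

One longest decreasing subsequence is 29, 27, 18, 12, 11, 6 (positions 2,3,4,6,7,10), of length 6; no longer one exists.

6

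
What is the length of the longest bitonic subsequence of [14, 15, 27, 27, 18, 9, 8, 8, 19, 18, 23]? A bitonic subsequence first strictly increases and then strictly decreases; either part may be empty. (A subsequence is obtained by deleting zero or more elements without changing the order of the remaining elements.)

One longest bitonic subsequence is 14, 15, 27, 18, 9, 8 (positions 1,2,3,5,6,8): it rises to 27 then falls. Length 6 is optimal.

6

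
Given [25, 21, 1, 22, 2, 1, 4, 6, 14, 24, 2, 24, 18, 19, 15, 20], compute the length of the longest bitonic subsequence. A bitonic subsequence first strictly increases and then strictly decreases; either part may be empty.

Let inc[i] be the LIS ending at i and dec[i] the longest strictly decreasing subsequence starting at i. inc = [1, 1, 1, 2, 2, 1, 3, 4, 5, 6, 2, 6, 6, 7, 6, 8], dec = [4, 3, 1, 3, 2, 1, 2, 2, 2, 3, 1, 3, 2, 2, 1, 1].
max_i inc[i]+dec[i]−1 = 8, with one witness 1, 2, 4, 6, 14, 24, 19, 15.

8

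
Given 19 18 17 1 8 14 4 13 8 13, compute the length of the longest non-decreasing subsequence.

4

One longest non-decreasing subsequence is 1, 8, 13, 13 (positions 4,5,8,10), of length 4; no longer one exists.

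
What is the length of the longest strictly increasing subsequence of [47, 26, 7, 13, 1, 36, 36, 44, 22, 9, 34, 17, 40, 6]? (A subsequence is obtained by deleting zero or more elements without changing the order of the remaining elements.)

Let dp[i] be the longest increasing subsequence ending at position i. Then dp = [1, 1, 1, 2, 1, 3, 3, 4, 3, 2, 4, 3, 5, 2].
The maximum is 5; one witness is 7, 13, 22, 34, 40 at positions 3,4,9,11,13.

5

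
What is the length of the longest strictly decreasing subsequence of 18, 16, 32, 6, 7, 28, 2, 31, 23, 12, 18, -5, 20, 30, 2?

One longest decreasing subsequence is 18, 16, 6, 2, -5 (positions 1,2,4,7,12), of length 5; no longer one exists.

5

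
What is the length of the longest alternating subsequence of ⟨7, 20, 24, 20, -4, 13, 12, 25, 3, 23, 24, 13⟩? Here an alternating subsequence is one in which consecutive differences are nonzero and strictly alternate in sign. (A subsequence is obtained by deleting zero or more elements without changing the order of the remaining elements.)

9

A longest alternating subsequence is 7, 20, -4, 13, 12, 25, 3, 23, 13 (positions 1,2,5,6,7,8,9,10,12); its 8 consecutive differences strictly alternate in sign, and length 9 is optimal.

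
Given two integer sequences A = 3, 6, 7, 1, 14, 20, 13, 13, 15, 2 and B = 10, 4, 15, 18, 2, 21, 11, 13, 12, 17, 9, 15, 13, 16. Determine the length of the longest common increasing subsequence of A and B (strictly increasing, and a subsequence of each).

2

A longest common strictly increasing subsequence is 13, 15 (length 2); it appears in order in both A and B, and no longer such subsequence exists.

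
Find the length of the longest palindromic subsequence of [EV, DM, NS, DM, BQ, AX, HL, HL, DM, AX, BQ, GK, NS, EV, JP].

10

One longest palindromic subsequence is EV NS BQ AX HL HL AX BQ NS EV (positions 1,3,5,6,7,8,10,11,13,14); it reads the same forward and backward, and the interval DP gives dp[1][15] = 10.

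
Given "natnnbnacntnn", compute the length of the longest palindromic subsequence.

9

Using dp[i][j] = 2 + dp[i+1][j−1] if the ends match, else max(dp[i+1][j], dp[i][j−1]):
dp[1][13] = 9. A witness is ntnnbnntn at positions 1,3,4,5,6,7,10,11,13.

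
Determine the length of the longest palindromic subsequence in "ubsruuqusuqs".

7

Using dp[i][j] = 2 + dp[i+1][j−1] if the ends match, else max(dp[i+1][j], dp[i][j−1]):
dp[1][12] = 7. A witness is squsuqs at positions 3,7,8,9,10,11,12.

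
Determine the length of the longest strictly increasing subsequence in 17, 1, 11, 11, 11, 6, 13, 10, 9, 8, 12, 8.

4

One longest increasing subsequence is 1, 6, 10, 12 (positions 2,6,8,11), of length 4; no longer one exists.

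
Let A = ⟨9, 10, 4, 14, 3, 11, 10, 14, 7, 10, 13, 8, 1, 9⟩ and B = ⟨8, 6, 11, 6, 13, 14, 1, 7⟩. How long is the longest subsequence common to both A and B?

3

Backtracking the LCS table gives one alignment: 11 (A6,B3) → 14 (A8,B6) → 7 (A9,B8).
So the longest common subsequence has length 3.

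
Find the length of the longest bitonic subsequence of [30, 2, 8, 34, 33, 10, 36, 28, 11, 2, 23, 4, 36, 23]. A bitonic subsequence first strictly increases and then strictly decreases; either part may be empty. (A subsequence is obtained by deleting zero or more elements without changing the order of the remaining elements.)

7

Let inc[i] be the LIS ending at i and dec[i] the longest strictly decreasing subsequence starting at i. inc = [1, 1, 2, 3, 3, 3, 4, 4, 4, 1, 5, 2, 6, 5], dec = [4, 1, 2, 5, 4, 2, 4, 3, 2, 1, 2, 1, 2, 1].
max_i inc[i]+dec[i]−1 = 7, with one witness 2, 8, 34, 33, 28, 23, 4.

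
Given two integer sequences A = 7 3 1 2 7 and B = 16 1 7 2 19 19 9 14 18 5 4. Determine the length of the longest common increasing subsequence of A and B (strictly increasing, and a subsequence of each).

A longest common strictly increasing subsequence is 1, 7 (length 2); it appears in order in both A and B, and no longer such subsequence exists.

2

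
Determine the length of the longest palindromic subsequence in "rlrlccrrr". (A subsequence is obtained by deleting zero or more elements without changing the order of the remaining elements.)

6

Using dp[i][j] = 2 + dp[i+1][j−1] if the ends match, else max(dp[i+1][j], dp[i][j−1]):
dp[1][9] = 6. A witness is rrccrr at positions 1,3,5,6,8,9.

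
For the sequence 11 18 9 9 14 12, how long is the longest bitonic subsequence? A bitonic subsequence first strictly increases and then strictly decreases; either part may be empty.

4

One longest bitonic subsequence is 11, 18, 14, 12 (positions 1,2,5,6): it rises to 18 then falls. Length 4 is optimal.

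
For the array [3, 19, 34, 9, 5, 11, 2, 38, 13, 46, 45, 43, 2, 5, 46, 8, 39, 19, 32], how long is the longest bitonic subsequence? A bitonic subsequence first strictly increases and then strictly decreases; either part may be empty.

9

Let inc[i] be the LIS ending at i and dec[i] the longest strictly decreasing subsequence starting at i. inc = [1, 2, 3, 2, 2, 3, 1, 4, 4, 5, 5, 5, 1, 2, 6, 3, 5, 5, 6], dec = [2, 4, 4, 3, 2, 2, 1, 3, 2, 5, 4, 3, 1, 1, 3, 1, 2, 1, 1].
max_i inc[i]+dec[i]−1 = 9, with one witness 3, 19, 34, 38, 46, 45, 43, 39, 32.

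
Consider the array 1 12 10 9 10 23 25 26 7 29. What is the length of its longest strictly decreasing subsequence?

Let dp[i] be the longest decreasing subsequence ending at position i. Then dp = [1, 1, 2, 3, 2, 1, 1, 1, 4, 1].
The maximum is 4; one witness is 12, 10, 9, 7 at positions 2,3,4,9.

4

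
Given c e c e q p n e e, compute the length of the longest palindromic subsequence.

5

One longest palindromic subsequence is eenee (positions 2,4,7,8,9); it reads the same forward and backward, and the interval DP gives dp[1][9] = 5.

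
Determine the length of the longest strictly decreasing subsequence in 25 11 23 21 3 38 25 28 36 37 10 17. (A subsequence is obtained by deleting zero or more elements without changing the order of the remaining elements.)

4

Let dp[i] be the longest decreasing subsequence ending at position i. Then dp = [1, 2, 2, 3, 4, 1, 2, 2, 2, 2, 4, 4].
The maximum is 4; one witness is 25, 23, 21, 3 at positions 1,3,4,5.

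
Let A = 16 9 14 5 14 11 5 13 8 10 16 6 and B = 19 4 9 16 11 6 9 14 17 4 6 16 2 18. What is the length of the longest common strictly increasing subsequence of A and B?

3

For each value that appears in both, track the longest common increasing run ending there.
The best achievable length is 3; one witness is 9, 11, 16 (A-positions 2,6,11, B-positions 3,5,12).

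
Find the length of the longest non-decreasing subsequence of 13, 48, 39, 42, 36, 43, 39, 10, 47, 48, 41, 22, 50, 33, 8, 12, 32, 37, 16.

7

Scanning left to right, the best length ending at each element is: 13→1, 48→2, 39→2, 42→3, 36→2, 43→4, 39→3, 10→1, 47→5, 48→6, 41→4, 22→2, 50→7, 33→3, 8→1, 12→2, 32→3, 37→4, 16→3.
So the longest non-decreasing subsequence has length 7, e.g. 13, 39, 42, 43, 47, 48, 50.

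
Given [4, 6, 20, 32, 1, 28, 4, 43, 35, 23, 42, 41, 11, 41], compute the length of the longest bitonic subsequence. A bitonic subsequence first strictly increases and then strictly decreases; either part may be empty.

8

One longest bitonic subsequence is 4, 6, 20, 32, 43, 42, 41, 11 (positions 1,2,3,4,8,11,12,13): it rises to 43 then falls. Length 8 is optimal.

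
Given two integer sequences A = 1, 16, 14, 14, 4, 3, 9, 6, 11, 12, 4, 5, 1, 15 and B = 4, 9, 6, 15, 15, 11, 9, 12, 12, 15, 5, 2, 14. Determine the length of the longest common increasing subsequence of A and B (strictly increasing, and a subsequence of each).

A longest common strictly increasing subsequence is 4, 9, 11, 12, 15 (length 5); it appears in order in both A and B, and no longer such subsequence exists.

5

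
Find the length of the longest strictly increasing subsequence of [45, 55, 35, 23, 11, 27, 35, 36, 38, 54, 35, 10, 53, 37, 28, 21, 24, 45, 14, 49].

7

Scanning left to right, the best length ending at each element is: 45→1, 55→2, 35→1, 23→1, 11→1, 27→2, 35→3, 36→4, 38→5, 54→6, 35→3, 10→1, 53→6, 37→5, 28→3, 21→2, 24→3, 45→6, 14→2, 49→7.
So the longest increasing subsequence has length 7, e.g. 23, 27, 35, 36, 38, 45, 49.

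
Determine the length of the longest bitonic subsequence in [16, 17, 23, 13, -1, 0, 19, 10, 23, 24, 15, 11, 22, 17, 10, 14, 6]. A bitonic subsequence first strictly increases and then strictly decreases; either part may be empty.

One longest bitonic subsequence is 16, 17, 19, 23, 24, 22, 17, 14, 6 (positions 1,2,7,9,10,13,14,16,17): it rises to 24 then falls. Length 9 is optimal.

9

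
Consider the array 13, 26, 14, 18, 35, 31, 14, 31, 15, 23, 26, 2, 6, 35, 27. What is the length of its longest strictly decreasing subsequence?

Scanning left to right, the best length ending at each element is: 13→1, 26→1, 14→2, 18→2, 35→1, 31→2, 14→3, 31→2, 15→3, 23→3, 26→3, 2→4, 6→4, 35→1, 27→3.
So the longest decreasing subsequence has length 4, e.g. 26, 18, 14, 2.

4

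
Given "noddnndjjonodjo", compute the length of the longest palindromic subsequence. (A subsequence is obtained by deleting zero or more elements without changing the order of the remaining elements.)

8

One longest palindromic subsequence is odnjjndo (positions 2,4,6,8,9,11,13,15); it reads the same forward and backward, and the interval DP gives dp[1][15] = 8.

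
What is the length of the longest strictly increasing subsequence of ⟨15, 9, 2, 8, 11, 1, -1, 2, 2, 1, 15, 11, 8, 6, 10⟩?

One longest increasing subsequence is 2, 8, 11, 15 (positions 3,4,5,11), of length 4; no longer one exists.

4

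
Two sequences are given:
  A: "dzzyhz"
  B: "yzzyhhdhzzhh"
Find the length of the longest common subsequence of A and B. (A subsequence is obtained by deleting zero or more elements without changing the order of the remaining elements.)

5

Backtracking the LCS table gives one alignment: z (A2,B2) → z (A3,B3) → y (A4,B4) → h (A5,B8) → z (A6,B10).
So the longest common subsequence has length 5.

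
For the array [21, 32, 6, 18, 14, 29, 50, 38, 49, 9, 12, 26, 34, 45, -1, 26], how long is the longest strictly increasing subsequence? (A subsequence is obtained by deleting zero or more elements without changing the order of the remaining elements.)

6

Scanning left to right, the best length ending at each element is: 21→1, 32→2, 6→1, 18→2, 14→2, 29→3, 50→4, 38→4, 49→5, 9→2, 12→3, 26→4, 34→5, 45→6, -1→1, 26→4.
So the longest increasing subsequence has length 6, e.g. 6, 9, 12, 26, 34, 45.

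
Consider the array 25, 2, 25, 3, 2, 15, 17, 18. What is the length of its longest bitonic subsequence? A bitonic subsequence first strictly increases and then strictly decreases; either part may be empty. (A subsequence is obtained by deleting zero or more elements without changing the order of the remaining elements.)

Let inc[i] be the LIS ending at i and dec[i] the longest strictly decreasing subsequence starting at i. inc = [1, 1, 2, 2, 1, 3, 4, 5], dec = [3, 1, 3, 2, 1, 1, 1, 1].
max_i inc[i]+dec[i]−1 = 5, with one witness 2, 3, 15, 17, 18.

5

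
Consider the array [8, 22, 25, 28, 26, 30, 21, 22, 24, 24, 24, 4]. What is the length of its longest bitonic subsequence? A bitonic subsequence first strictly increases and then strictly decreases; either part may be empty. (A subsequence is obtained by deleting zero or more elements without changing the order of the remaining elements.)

7

One longest bitonic subsequence is 8, 22, 25, 28, 26, 24, 4 (positions 1,2,3,4,5,11,12): it rises to 28 then falls. Length 7 is optimal.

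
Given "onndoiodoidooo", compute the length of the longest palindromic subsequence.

9

One longest palindromic subsequence is ooodidooo (positions 1,5,7,8,10,11,12,13,14); it reads the same forward and backward, and the interval DP gives dp[1][14] = 9.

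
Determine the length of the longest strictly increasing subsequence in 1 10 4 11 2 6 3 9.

Scanning left to right, the best length ending at each element is: 1→1, 10→2, 4→2, 11→3, 2→2, 6→3, 3→3, 9→4.
So the longest increasing subsequence has length 4, e.g. 1, 4, 6, 9.

4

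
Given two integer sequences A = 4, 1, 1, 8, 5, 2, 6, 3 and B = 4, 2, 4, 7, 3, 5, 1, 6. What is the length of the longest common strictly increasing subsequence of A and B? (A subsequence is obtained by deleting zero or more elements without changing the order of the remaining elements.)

A longest common strictly increasing subsequence is 4, 5, 6 (length 3); it appears in order in both A and B, and no longer such subsequence exists.

3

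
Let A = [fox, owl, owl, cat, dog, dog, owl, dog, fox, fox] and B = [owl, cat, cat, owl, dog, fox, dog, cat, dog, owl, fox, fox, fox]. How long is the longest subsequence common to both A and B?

7

A longest common subsequence is owl, owl, cat, dog, owl, fox, fox (length 7); the LCS DP confirms no longer common subsequence exists.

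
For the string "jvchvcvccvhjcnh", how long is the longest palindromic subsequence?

9

Using dp[i][j] = 2 + dp[i+1][j−1] if the ends match, else max(dp[i+1][j], dp[i][j−1]):
dp[1][15] = 9. A witness is chvcccvhc at positions 3,4,5,6,8,9,10,11,13.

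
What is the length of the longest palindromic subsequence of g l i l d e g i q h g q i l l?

9

One longest palindromic subsequence is lliqgqill (positions 2,4,8,9,11,12,13,14,15); it reads the same forward and backward, and the interval DP gives dp[1][15] = 9.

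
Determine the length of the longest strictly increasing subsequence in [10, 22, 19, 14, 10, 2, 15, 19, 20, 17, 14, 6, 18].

5

Let dp[i] be the longest increasing subsequence ending at position i. Then dp = [1, 2, 2, 2, 1, 1, 3, 4, 5, 4, 2, 2, 5].
The maximum is 5; one witness is 10, 14, 15, 19, 20 at positions 1,4,7,8,9.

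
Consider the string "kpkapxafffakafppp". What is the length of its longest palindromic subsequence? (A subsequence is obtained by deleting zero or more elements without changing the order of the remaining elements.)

One longest palindromic subsequence is ppfakafpp (positions 2,5,10,11,12,13,14,16,17); it reads the same forward and backward, and the interval DP gives dp[1][17] = 9.

9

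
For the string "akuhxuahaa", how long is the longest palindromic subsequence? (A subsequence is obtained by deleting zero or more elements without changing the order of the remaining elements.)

5

One longest palindromic subsequence is aahaa (positions 1,7,8,9,10); it reads the same forward and backward, and the interval DP gives dp[1][10] = 5.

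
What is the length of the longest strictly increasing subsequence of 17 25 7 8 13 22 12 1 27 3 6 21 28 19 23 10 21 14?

Let dp[i] be the longest increasing subsequence ending at position i. Then dp = [1, 2, 1, 2, 3, 4, 3, 1, 5, 2, 3, 4, 6, 4, 5, 4, 5, 5].
The maximum is 6; one witness is 7, 8, 13, 22, 27, 28 at positions 3,4,5,6,9,13.

6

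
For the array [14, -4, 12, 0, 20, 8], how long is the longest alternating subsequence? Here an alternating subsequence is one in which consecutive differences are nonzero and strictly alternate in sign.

A longest alternating subsequence is 14, -4, 12, 0, 20, 8 (positions 1,2,3,4,5,6); its 5 consecutive differences strictly alternate in sign, and length 6 is optimal.

6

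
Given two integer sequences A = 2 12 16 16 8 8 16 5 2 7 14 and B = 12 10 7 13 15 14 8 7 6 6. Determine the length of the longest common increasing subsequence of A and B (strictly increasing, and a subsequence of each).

2

For each value that appears in both, track the longest common increasing run ending there.
The best achievable length is 2; one witness is 12, 14 (A-positions 2,11, B-positions 1,6).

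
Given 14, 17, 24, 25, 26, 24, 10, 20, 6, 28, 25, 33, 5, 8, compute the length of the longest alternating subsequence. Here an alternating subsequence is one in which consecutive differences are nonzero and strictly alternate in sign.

Track the best alternating length ending on an up-step vs a down-step at each position: up/down = 1/1, 2/1, 2/1, 2/1, 2/1, 2/3, 1/3, 4/3, 1/5, 6/1, 6/7, 8/1, 1/9, 10/9.
The maximum over both is 10; one such subsequence is 14, 17, 10, 20, 6, 28, 25, 33, 5, 8.

10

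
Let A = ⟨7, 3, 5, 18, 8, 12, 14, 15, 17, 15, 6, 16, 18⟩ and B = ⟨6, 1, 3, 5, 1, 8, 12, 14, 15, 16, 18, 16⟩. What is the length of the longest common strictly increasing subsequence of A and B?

8

A longest common strictly increasing subsequence is 3, 5, 8, 12, 14, 15, 16, 18 (length 8); it appears in order in both A and B, and no longer such subsequence exists.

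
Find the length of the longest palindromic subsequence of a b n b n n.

Using dp[i][j] = 2 + dp[i+1][j−1] if the ends match, else max(dp[i+1][j], dp[i][j−1]):
dp[1][6] = 3. A witness is nnn at positions 3,5,6.

3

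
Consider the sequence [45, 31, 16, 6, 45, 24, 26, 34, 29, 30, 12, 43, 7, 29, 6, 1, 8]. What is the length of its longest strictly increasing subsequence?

6

Scanning left to right, the best length ending at each element is: 45→1, 31→1, 16→1, 6→1, 45→2, 24→2, 26→3, 34→4, 29→4, 30→5, 12→2, 43→6, 7→2, 29→4, 6→1, 1→1, 8→3.
So the longest increasing subsequence has length 6, e.g. 16, 24, 26, 29, 30, 43.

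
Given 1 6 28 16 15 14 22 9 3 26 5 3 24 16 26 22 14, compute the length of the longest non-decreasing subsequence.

6

Let dp[i] be the longest non-decreasing subsequence ending at position i. Then dp = [1, 2, 3, 3, 3, 3, 4, 3, 2, 5, 3, 3, 5, 4, 6, 5, 4].
The maximum is 6; one witness is 1, 6, 16, 22, 26, 26 at positions 1,2,4,7,10,15.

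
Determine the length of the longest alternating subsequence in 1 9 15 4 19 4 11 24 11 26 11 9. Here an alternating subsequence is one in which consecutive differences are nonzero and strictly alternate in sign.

9

Track the best alternating length ending on an up-step vs a down-step at each position: up/down = 1/1, 2/1, 2/1, 2/3, 4/1, 2/5, 6/5, 6/1, 6/7, 8/1, 6/9, 6/9.
The maximum over both is 9; one such subsequence is 1, 9, 4, 19, 4, 24, 11, 26, 11.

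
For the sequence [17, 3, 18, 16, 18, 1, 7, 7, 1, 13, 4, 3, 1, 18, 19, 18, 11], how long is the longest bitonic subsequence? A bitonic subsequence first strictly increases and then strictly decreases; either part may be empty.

One longest bitonic subsequence is 17, 18, 16, 13, 4, 3, 1 (positions 1,3,4,10,11,12,13): it rises to 18 then falls. Length 7 is optimal.

7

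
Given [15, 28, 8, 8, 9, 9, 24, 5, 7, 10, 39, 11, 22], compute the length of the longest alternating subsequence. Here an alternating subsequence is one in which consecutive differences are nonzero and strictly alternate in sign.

8

A longest alternating subsequence is 15, 28, 8, 9, 5, 39, 11, 22 (positions 1,2,3,5,8,11,12,13); its 7 consecutive differences strictly alternate in sign, and length 8 is optimal.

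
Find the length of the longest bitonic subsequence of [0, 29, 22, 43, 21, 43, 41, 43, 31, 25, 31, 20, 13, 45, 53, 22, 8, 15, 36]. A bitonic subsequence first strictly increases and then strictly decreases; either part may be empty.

9

One longest bitonic subsequence is 0, 29, 43, 41, 31, 25, 20, 13, 8 (positions 1,2,4,7,9,10,12,13,17): it rises to 43 then falls. Length 9 is optimal.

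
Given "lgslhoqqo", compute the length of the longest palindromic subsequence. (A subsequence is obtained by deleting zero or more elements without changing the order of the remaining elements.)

Using dp[i][j] = 2 + dp[i+1][j−1] if the ends match, else max(dp[i+1][j], dp[i][j−1]):
dp[1][9] = 4. A witness is oqqo at positions 6,7,8,9.

4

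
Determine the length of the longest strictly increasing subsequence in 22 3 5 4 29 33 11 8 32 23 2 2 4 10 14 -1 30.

6

One longest increasing subsequence is 3, 5, 8, 10, 14, 30 (positions 2,3,8,14,15,17), of length 6; no longer one exists.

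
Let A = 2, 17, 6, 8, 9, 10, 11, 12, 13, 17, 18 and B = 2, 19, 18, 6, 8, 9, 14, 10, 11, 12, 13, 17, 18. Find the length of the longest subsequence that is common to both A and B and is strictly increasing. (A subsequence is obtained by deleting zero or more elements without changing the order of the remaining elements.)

A longest common strictly increasing subsequence is 2, 6, 8, 9, 10, 11, 12, 13, 17, 18 (length 10); it appears in order in both A and B, and no longer such subsequence exists.

10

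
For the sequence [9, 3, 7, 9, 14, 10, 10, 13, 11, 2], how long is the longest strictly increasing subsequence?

5

Let dp[i] be the longest increasing subsequence ending at position i. Then dp = [1, 1, 2, 3, 4, 4, 4, 5, 5, 1].
The maximum is 5; one witness is 3, 7, 9, 10, 13 at positions 2,3,4,6,8.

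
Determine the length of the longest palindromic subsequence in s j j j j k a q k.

4

Using dp[i][j] = 2 + dp[i+1][j−1] if the ends match, else max(dp[i+1][j], dp[i][j−1]):
dp[1][9] = 4. A witness is jjjj at positions 2,3,4,5.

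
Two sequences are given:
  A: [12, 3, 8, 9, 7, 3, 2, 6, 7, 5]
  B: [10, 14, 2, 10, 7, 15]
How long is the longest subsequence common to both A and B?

2

A longest common subsequence is 2, 7 (length 2); the LCS DP confirms no longer common subsequence exists.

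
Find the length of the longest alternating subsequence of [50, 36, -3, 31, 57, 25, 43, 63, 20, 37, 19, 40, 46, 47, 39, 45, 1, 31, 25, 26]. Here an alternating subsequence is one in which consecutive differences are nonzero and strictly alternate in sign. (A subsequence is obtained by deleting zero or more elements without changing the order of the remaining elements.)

15

Track the best alternating length ending on an up-step vs a down-step at each position: up/down = 1/1, 1/2, 1/2, 3/2, 3/1, 3/4, 5/4, 5/1, 3/6, 7/6, 3/8, 9/6, 9/6, 9/6, 9/10, 11/10, 3/12, 13/12, 13/14, 15/14.
The maximum over both is 15; one such subsequence is 50, -3, 31, 25, 43, 20, 37, 19, 40, 39, 45, 1, 31, 25, 26.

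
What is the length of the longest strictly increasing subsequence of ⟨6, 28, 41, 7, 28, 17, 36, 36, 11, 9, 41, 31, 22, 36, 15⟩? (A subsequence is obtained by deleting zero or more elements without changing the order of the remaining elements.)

5

Let dp[i] be the longest increasing subsequence ending at position i. Then dp = [1, 2, 3, 2, 3, 3, 4, 4, 3, 3, 5, 4, 4, 5, 4].
The maximum is 5; one witness is 6, 7, 28, 36, 41 at positions 1,4,5,7,11.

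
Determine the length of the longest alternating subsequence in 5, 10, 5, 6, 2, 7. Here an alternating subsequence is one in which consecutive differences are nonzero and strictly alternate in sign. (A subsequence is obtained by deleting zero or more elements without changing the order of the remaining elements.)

Track the best alternating length ending on an up-step vs a down-step at each position: up/down = 1/1, 2/1, 1/3, 4/3, 1/5, 6/3.
The maximum over both is 6; one such subsequence is 5, 10, 5, 6, 2, 7.

6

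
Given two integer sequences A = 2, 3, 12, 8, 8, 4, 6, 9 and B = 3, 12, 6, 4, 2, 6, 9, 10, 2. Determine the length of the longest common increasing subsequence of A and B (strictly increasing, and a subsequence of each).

For each value that appears in both, track the longest common increasing run ending there.
The best achievable length is 4; one witness is 3, 4, 6, 9 (A-positions 2,6,7,8, B-positions 1,4,6,7).

4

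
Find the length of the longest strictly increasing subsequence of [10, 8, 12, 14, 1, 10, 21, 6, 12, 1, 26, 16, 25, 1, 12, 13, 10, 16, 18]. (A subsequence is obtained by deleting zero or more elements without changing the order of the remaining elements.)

Scanning left to right, the best length ending at each element is: 10→1, 8→1, 12→2, 14→3, 1→1, 10→2, 21→4, 6→2, 12→3, 1→1, 26→5, 16→4, 25→5, 1→1, 12→3, 13→4, 10→3, 16→5, 18→6.
So the longest increasing subsequence has length 6, e.g. 8, 10, 12, 13, 16, 18.

6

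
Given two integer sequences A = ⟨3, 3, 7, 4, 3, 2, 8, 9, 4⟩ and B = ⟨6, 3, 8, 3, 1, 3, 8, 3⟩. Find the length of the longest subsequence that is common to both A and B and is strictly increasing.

2

For each value that appears in both, track the longest common increasing run ending there.
The best achievable length is 2; one witness is 3, 8 (A-positions 1,7, B-positions 2,3).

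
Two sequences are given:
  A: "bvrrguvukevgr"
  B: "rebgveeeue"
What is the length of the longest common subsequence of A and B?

5

A longest common subsequence is bgvue (length 5); the LCS DP confirms no longer common subsequence exists.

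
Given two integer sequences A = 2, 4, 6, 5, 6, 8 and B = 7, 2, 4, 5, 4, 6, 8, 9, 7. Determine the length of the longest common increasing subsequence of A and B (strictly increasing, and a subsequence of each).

5

For each value that appears in both, track the longest common increasing run ending there.
The best achievable length is 5; one witness is 2, 4, 5, 6, 8 (A-positions 1,2,4,5,6, B-positions 2,3,4,6,7).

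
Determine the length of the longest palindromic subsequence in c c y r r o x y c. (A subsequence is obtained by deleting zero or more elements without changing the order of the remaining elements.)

6

Using dp[i][j] = 2 + dp[i+1][j−1] if the ends match, else max(dp[i+1][j], dp[i][j−1]):
dp[1][9] = 6. A witness is cyrryc at positions 1,3,4,5,8,9.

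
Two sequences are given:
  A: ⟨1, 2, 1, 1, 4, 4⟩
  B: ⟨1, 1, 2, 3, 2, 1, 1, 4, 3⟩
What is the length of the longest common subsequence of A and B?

5

Backtracking the LCS table gives one alignment: 1 (A1,B2) → 2 (A2,B5) → 1 (A3,B6) → 1 (A4,B7) → 4 (A5,B8).
So the longest common subsequence has length 5.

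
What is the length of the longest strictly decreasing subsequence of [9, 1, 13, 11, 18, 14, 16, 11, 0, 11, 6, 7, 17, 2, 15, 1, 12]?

Scanning left to right, the best length ending at each element is: 9→1, 1→2, 13→1, 11→2, 18→1, 14→2, 16→2, 11→3, 0→4, 11→3, 6→4, 7→4, 17→2, 2→5, 15→3, 1→6, 12→4.
So the longest decreasing subsequence has length 6, e.g. 18, 14, 11, 6, 2, 1.

6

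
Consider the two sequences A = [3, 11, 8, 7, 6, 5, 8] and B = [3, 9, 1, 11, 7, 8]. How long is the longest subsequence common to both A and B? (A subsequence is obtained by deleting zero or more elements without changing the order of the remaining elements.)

4

Backtracking the LCS table gives one alignment: 3 (A1,B1) → 11 (A2,B4) → 7 (A4,B5) → 8 (A7,B6).
So the longest common subsequence has length 4.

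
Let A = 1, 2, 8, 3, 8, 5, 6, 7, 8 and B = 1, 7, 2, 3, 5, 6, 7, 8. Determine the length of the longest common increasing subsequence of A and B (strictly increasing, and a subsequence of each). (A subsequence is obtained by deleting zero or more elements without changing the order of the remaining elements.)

For each value that appears in both, track the longest common increasing run ending there.
The best achievable length is 7; one witness is 1, 2, 3, 5, 6, 7, 8 (A-positions 1,2,4,6,7,8,9, B-positions 1,3,4,5,6,7,8).

7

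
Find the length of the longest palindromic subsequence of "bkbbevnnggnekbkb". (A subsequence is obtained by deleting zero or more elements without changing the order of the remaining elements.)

Using dp[i][j] = 2 + dp[i+1][j−1] if the ends match, else max(dp[i+1][j], dp[i][j−1]):
dp[1][16] = 12. A witness is bkbenggnebkb at positions 1,2,3,5,7,9,10,11,12,14,15,16.

12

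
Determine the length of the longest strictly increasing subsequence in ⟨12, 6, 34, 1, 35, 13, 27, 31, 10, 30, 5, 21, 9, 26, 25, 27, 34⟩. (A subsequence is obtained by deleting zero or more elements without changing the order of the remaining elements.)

6

One longest increasing subsequence is 12, 13, 21, 26, 27, 34 (positions 1,6,12,14,16,17), of length 6; no longer one exists.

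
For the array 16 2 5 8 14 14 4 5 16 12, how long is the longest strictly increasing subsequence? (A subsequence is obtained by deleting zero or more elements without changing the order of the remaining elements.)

5

Scanning left to right, the best length ending at each element is: 16→1, 2→1, 5→2, 8→3, 14→4, 14→4, 4→2, 5→3, 16→5, 12→4.
So the longest increasing subsequence has length 5, e.g. 2, 5, 8, 14, 16.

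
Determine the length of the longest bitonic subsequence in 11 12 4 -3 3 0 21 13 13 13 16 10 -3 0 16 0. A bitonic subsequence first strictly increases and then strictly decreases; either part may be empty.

6

Let inc[i] be the LIS ending at i and dec[i] the longest strictly decreasing subsequence starting at i. inc = [1, 2, 1, 1, 2, 2, 3, 3, 3, 3, 4, 3, 1, 2, 4, 2], dec = [5, 5, 4, 1, 3, 2, 4, 3, 3, 3, 3, 2, 1, 1, 2, 1].
max_i inc[i]+dec[i]−1 = 6, with one witness 11, 12, 4, 3, 0, -3.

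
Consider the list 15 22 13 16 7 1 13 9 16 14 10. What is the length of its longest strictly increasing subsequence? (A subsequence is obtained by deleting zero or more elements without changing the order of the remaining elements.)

Let dp[i] be the longest increasing subsequence ending at position i. Then dp = [1, 2, 1, 2, 1, 1, 2, 2, 3, 3, 3].
The maximum is 3; one witness is 7, 13, 16 at positions 5,7,9.

3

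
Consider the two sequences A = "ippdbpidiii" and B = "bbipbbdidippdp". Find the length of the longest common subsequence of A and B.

6

Backtracking the LCS table gives one alignment: i (A1,B3) → p (A2,B4) → d (A4,B7) → i (A7,B8) → d (A8,B9) → i (A9,B10).
So the longest common subsequence has length 6.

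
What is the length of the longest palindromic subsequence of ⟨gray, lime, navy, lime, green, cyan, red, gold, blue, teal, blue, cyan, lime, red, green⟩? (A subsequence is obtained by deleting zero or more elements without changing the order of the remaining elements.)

One longest palindromic subsequence is green red blue teal blue red green (positions 5,7,9,10,11,14,15); it reads the same forward and backward, and the interval DP gives dp[1][15] = 7.

7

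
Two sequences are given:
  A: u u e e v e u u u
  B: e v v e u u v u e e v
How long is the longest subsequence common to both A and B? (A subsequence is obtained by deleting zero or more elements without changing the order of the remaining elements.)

Backtracking the LCS table gives one alignment: e (A3,B1) → v (A5,B3) → e (A6,B4) → u (A7,B5) → u (A8,B6) → u (A9,B8).
So the longest common subsequence has length 6.

6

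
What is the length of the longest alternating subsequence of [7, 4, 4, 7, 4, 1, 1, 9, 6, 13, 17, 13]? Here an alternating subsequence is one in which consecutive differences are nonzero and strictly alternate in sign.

Track the best alternating length ending on an up-step vs a down-step at each position: up/down = 1/1, 1/2, 1/2, 3/1, 1/4, 1/4, 1/4, 5/1, 5/6, 7/1, 7/1, 7/8.
The maximum over both is 8; one such subsequence is 7, 4, 7, 4, 9, 6, 17, 13.

8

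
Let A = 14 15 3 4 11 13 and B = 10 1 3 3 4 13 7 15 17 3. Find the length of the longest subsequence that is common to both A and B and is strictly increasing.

A longest common strictly increasing subsequence is 3, 4, 13 (length 3); it appears in order in both A and B, and no longer such subsequence exists.

3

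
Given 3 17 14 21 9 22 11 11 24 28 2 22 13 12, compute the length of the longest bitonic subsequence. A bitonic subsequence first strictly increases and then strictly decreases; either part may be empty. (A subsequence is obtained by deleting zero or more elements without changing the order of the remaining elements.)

One longest bitonic subsequence is 3, 17, 21, 22, 24, 28, 22, 13, 12 (positions 1,2,4,6,9,10,12,13,14): it rises to 28 then falls. Length 9 is optimal.

9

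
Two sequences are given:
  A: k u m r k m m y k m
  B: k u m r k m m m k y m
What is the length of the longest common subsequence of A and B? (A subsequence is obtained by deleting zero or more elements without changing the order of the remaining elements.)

9

Backtracking the LCS table gives one alignment: k (A1,B1) → u (A2,B2) → m (A3,B3) → r (A4,B4) → k (A5,B5) → m (A6,B7) → m (A7,B8) → y (A8,B10) → m (A10,B11).
So the longest common subsequence has length 9.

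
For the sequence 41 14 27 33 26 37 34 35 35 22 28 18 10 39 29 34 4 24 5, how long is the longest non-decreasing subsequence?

7

Scanning left to right, the best length ending at each element is: 41→1, 14→1, 27→2, 33→3, 26→2, 37→4, 34→4, 35→5, 35→6, 22→2, 28→3, 18→2, 10→1, 39→7, 29→4, 34→5, 4→1, 24→3, 5→2.
So the longest non-decreasing subsequence has length 7, e.g. 14, 27, 33, 34, 35, 35, 39.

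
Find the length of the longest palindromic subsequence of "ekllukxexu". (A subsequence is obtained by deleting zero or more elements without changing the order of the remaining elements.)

6

One longest palindromic subsequence is ekllke (positions 1,2,3,4,6,8); it reads the same forward and backward, and the interval DP gives dp[1][10] = 6.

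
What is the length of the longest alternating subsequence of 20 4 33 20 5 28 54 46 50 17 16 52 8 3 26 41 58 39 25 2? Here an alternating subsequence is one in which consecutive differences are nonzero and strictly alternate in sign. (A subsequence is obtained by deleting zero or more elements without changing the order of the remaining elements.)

A longest alternating subsequence is 20, 4, 33, 20, 54, 46, 50, 17, 52, 8, 41, 39 (positions 1,2,3,4,7,8,9,10,12,13,16,18); its 11 consecutive differences strictly alternate in sign, and length 12 is optimal.

12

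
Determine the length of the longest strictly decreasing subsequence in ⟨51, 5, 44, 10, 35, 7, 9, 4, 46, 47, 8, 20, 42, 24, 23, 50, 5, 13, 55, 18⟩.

6

One longest decreasing subsequence is 51, 44, 10, 9, 8, 5 (positions 1,3,4,7,11,17), of length 6; no longer one exists.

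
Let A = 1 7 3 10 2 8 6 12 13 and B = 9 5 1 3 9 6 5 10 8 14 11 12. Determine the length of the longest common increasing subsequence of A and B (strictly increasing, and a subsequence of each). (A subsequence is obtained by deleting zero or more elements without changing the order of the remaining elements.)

4

A longest common strictly increasing subsequence is 1, 3, 6, 12 (length 4); it appears in order in both A and B, and no longer such subsequence exists.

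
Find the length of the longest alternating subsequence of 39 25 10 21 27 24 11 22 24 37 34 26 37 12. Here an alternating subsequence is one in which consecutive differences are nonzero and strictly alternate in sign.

Track the best alternating length ending on an up-step vs a down-step at each position: up/down = 1/1, 1/2, 1/2, 3/2, 3/2, 3/4, 3/4, 5/4, 5/4, 5/2, 5/6, 5/6, 7/2, 5/8.
The maximum over both is 8; one such subsequence is 39, 25, 27, 24, 37, 34, 37, 12.

8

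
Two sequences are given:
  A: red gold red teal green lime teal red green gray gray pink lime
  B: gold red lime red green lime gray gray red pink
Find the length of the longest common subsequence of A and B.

8

Backtracking the LCS table gives one alignment: gold (A2,B1) → red (A3,B2) → lime (A6,B3) → red (A8,B4) → green (A9,B5) → gray (A10,B7) → gray (A11,B8) → pink (A12,B10).
So the longest common subsequence has length 8.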